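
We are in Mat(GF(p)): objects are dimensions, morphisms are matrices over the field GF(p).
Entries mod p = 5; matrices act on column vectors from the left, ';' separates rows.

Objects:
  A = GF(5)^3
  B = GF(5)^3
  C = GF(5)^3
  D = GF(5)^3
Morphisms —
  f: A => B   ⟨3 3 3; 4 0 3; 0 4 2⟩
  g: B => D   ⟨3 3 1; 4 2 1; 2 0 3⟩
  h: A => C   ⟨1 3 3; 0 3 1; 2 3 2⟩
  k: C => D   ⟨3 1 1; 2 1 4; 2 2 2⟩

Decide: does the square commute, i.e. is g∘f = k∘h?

Answer: DOES NOT COMMUTE

Work:
Along f;g (path 1):
  e0=[1,0,0] f=>[3,4,0] g=>[1,0,1]
  e1=[0,1,0] f=>[3,0,4] g=>[3,1,3]
  e2=[0,0,1] f=>[3,3,2] g=>[0,0,2]
  ⟦path⟧₁ = ⟨1 3 0; 0 1 0; 1 3 2⟩
Along h;k (path 2):
  e0=[1,0,0] h=>[1,0,2] k=>[0,0,1]
  e1=[0,1,0] h=>[3,3,3] k=>[0,1,3]
  e2=[0,0,1] h=>[3,1,2] k=>[2,0,2]
  ⟦path⟧₂ = ⟨0 0 2; 0 1 0; 1 3 2⟩
Equal? distinct morphisms ✗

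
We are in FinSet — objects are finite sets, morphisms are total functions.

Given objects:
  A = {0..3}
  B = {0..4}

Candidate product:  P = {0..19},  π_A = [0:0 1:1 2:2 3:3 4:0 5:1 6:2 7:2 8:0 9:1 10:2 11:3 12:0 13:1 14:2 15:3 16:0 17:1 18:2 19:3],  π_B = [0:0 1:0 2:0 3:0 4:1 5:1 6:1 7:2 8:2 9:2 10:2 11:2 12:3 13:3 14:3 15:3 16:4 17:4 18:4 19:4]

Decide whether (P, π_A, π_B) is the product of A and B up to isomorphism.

|A|·|B| = 4·5 = 20;  |P| = 20
Check the pairing map k ↦ (π_A(k), π_B(k)):
  0 : (0,0)
  1 : (1,0)
  2 : (2,0)
  3 : (3,0)
  4 : (0,1)
  5 : (1,1)
  6 : (2,1)
  7 : (2,2)
  8 : (0,2)
  9 : (1,2)
  10 : (2,2)  ✗ repeats pair of k=7
  11 : (3,2)
  12 : (0,3)
  13 : (1,3)
  14 : (2,3)
  15 : (3,3)
  16 : (0,4)
  17 : (1,4)
  18 : (2,4)
  19 : (3,4)
distinct pairs in image: 19 / 20 needed
  → (2,2) hit at k=7 and k=10

Answer: NOT A VALID PRODUCT — duplicate pair at indices 10,7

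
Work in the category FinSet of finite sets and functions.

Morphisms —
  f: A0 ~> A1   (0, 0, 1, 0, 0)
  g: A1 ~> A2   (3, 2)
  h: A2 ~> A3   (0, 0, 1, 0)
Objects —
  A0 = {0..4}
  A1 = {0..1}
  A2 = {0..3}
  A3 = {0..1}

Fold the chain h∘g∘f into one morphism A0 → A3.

Answer: (0, 0, 1, 0, 0)

Trace:
  0 f~>0 g~>3 h~>0
  1 f~>0 g~>3 h~>0
  2 f~>1 g~>2 h~>1
  3 f~>0 g~>3 h~>0
  4 f~>0 g~>3 h~>0
composite: (0, 0, 1, 0, 0)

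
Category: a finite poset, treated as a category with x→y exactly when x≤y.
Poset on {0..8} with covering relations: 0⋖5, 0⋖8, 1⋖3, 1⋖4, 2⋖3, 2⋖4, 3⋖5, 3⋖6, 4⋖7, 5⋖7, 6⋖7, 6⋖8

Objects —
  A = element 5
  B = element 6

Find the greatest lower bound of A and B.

Common predecessors of 5,6: {1,2,3}
  1 ≤ 3
  2 ≤ 3
  3 ≤ 3
glb = 3

Answer: A∧B = 3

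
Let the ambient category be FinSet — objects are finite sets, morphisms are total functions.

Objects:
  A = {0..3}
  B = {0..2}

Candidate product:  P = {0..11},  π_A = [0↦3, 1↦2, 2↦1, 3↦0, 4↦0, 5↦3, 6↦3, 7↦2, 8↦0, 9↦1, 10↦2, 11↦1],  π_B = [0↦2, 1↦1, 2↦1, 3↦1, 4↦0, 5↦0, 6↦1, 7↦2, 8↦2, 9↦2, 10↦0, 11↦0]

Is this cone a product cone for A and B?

|A|·|B| = 4·3 = 12;  |P| = 12
Check the pairing map k ↦ (π_A(k), π_B(k)):
  0 ↦ (3,2)
  1 ↦ (2,1)
  2 ↦ (1,1)
  3 ↦ (0,1)
  4 ↦ (0,0)
  5 ↦ (3,0)
  6 ↦ (3,1)
  7 ↦ (2,2)
  8 ↦ (0,2)
  9 ↦ (1,2)
  10 ↦ (2,0)
  11 ↦ (1,0)
distinct pairs in image: 12 / 12 needed
  → bijection onto A×B; projections well-typed.

Answer: VALID PRODUCT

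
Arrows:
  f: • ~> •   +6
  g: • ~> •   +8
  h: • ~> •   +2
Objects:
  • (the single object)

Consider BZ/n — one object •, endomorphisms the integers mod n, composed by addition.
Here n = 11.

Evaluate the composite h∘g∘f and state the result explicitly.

Answer: +5

Trace:
  0 +6≡6 +8≡3 +2≡5  (mod 11)
composite: +5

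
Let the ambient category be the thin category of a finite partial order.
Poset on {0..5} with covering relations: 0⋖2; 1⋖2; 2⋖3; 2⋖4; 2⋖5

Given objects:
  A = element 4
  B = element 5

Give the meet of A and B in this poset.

Lower bounds of A=4 and B=5: {0,1,2}
  0 ⊑ 2
  1 ⊑ 2
  2 ⊑ 2
glb = 2

Answer: A∧B = 2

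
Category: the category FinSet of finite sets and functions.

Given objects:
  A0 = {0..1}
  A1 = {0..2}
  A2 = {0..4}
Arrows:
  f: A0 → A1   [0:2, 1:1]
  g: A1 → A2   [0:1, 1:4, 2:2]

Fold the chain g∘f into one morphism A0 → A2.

  0 f→2 g→2
  1 f→1 g→4
composite: [0:2, 1:4]

Answer: [0:2, 1:4]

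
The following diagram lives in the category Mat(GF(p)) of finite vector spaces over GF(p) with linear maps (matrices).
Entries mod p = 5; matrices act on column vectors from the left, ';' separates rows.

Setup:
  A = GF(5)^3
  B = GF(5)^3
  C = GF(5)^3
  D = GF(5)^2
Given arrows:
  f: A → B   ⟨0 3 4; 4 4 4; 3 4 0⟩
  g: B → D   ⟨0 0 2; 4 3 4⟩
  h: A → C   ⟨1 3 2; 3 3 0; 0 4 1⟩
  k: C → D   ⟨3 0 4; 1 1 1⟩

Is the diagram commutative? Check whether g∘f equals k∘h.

Answer: DOES NOT COMMUTE

Work:
1) trace f;g:
  e0=[1,0,0] f→[0,4,3] g→[1,4]
  e1=[0,1,0] f→[3,4,4] g→[3,0]
  e2=[0,0,1] f→[4,4,0] g→[0,3]
  ⟦path⟧₁ = ⟨1 3 0; 4 0 3⟩
2) trace h;k:
  e0=[1,0,0] h→[1,3,0] k→[3,4]
  e1=[0,1,0] h→[3,3,4] k→[0,0]
  e2=[0,0,1] h→[2,0,1] k→[0,3]
  ⟦path⟧₂ = ⟨3 0 0; 4 0 3⟩
Equal? distinct morphisms ✗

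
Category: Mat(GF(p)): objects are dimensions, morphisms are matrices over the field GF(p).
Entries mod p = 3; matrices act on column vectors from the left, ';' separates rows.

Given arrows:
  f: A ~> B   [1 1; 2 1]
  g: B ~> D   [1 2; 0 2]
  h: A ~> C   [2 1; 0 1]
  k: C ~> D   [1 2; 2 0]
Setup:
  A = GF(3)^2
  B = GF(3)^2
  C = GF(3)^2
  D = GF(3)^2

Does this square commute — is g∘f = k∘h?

Answer: COMMUTES

Derivation:
1) trace f;g:
  e0=⟨1,0⟩ f~>⟨1,2⟩ g~>⟨2,1⟩
  e1=⟨0,1⟩ f~>⟨1,1⟩ g~>⟨0,2⟩
  ⟦path⟧₁ = [2 0; 1 2]
2) trace h;k:
  e0=⟨1,0⟩ h~>⟨2,0⟩ k~>⟨2,1⟩
  e1=⟨0,1⟩ h~>⟨1,1⟩ k~>⟨0,2⟩
  ⟦path⟧₂ = [2 0; 1 2]
Equal? equal; square commutes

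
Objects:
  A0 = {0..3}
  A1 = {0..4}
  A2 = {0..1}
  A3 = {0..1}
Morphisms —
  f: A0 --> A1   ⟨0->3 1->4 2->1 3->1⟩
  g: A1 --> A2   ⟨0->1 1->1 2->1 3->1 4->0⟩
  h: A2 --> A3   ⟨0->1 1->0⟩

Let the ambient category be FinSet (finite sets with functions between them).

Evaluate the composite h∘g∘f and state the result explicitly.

Answer: ⟨0->0 1->1 2->0 3->0⟩

Work:
  0 f-->3 g-->1 h-->0
  1 f-->4 g-->0 h-->1
  2 f-->1 g-->1 h-->0
  3 f-->1 g-->1 h-->0
composite: ⟨0->0 1->1 2->0 3->0⟩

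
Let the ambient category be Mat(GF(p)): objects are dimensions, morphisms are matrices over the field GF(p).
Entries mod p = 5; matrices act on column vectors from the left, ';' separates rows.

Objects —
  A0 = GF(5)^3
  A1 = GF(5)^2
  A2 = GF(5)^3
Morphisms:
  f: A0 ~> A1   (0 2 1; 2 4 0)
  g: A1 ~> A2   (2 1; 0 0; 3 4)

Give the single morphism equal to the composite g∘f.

Answer: (2 3 2; 0 0 0; 3 2 3)

Derivation:
  e0=⟨1,0,0⟩ f~>⟨0,2⟩ g~>⟨2,0,3⟩
  e1=⟨0,1,0⟩ f~>⟨2,4⟩ g~>⟨3,0,2⟩
  e2=⟨0,0,1⟩ f~>⟨1,0⟩ g~>⟨2,0,3⟩
composite: (2 3 2; 0 0 0; 3 2 3)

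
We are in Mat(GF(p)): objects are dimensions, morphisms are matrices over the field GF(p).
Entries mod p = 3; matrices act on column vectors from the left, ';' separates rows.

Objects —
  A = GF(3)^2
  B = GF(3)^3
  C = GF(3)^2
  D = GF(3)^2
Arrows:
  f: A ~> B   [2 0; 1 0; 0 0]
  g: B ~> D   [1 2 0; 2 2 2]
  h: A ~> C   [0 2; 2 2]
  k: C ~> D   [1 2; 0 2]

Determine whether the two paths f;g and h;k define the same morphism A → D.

Answer: DOES NOT COMMUTE

Derivation:
1) trace f;g:
  e0=⟨1,0⟩ f~>⟨2,1,0⟩ g~>⟨1,0⟩
  e1=⟨0,1⟩ f~>⟨0,0,0⟩ g~>⟨0,0⟩
  composite₁ = [1 0; 0 0]
2) trace h;k:
  e0=⟨1,0⟩ h~>⟨0,2⟩ k~>⟨1,1⟩
  e1=⟨0,1⟩ h~>⟨2,2⟩ k~>⟨0,1⟩
  composite₂ = [1 0; 1 1]
Equal? distinct morphisms ✗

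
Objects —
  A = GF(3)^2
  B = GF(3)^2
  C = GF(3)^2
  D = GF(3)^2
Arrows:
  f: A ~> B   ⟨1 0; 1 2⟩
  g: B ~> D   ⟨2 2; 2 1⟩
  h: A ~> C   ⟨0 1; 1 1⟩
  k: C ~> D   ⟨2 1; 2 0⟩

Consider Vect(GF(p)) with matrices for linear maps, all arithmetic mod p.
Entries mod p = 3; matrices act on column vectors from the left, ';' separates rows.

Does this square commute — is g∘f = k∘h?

Answer: DOES NOT COMMUTE

Work:
Path 1 = f;g:
  e0=[1,0] f~>[1,1] g~>[1,0]
  e1=[0,1] f~>[0,2] g~>[1,2]
  result₁ = ⟨1 1; 0 2⟩
Path 2 = h;k:
  e0=[1,0] h~>[0,1] k~>[1,0]
  e1=[0,1] h~>[1,1] k~>[0,2]
  result₂ = ⟨1 0; 0 2⟩
Equal? differ; not commutative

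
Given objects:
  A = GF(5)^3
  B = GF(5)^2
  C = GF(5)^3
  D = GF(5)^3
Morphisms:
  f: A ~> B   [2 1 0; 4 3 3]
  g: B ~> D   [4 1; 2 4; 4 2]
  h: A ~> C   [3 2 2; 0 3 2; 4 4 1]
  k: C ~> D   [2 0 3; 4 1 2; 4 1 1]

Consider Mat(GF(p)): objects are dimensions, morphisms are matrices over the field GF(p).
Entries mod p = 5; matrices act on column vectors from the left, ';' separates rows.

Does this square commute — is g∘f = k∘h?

Along f;g (path 1):
  e0=[1,0,0] f~>[2,4] g~>[2,0,1]
  e1=[0,1,0] f~>[1,3] g~>[2,4,0]
  e2=[0,0,1] f~>[0,3] g~>[3,2,1]
  ⟦path⟧₁ = [2 2 3; 0 4 2; 1 0 1]
Along h;k (path 2):
  e0=[1,0,0] h~>[3,0,4] k~>[3,0,1]
  e1=[0,1,0] h~>[2,3,4] k~>[1,4,0]
  e2=[0,0,1] h~>[2,2,1] k~>[2,2,1]
  ⟦path⟧₂ = [3 1 2; 0 4 2; 1 0 1]
Equal? differ; not commutative

Answer: DOES NOT COMMUTE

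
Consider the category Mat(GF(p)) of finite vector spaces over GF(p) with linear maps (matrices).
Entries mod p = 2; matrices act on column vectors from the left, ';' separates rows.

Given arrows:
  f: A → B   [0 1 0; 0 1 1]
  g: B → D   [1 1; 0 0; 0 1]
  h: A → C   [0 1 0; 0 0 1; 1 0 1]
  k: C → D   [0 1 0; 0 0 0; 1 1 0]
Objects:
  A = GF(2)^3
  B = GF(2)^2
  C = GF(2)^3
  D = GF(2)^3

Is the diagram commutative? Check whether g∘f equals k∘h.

Answer: COMMUTES

Trace:
Along f;g (path 1):
  e0=⟨1,0,0⟩ f→⟨0,0⟩ g→⟨0,0,0⟩
  e1=⟨0,1,0⟩ f→⟨1,1⟩ g→⟨0,0,1⟩
  e2=⟨0,0,1⟩ f→⟨0,1⟩ g→⟨1,0,1⟩
  result₁ = [0 0 1; 0 0 0; 0 1 1]
Along h;k (path 2):
  e0=⟨1,0,0⟩ h→⟨0,0,1⟩ k→⟨0,0,0⟩
  e1=⟨0,1,0⟩ h→⟨1,0,0⟩ k→⟨0,0,1⟩
  e2=⟨0,0,1⟩ h→⟨0,1,1⟩ k→⟨1,0,1⟩
  result₂ = [0 0 1; 0 0 0; 0 1 1]
Equal? same morphism ✓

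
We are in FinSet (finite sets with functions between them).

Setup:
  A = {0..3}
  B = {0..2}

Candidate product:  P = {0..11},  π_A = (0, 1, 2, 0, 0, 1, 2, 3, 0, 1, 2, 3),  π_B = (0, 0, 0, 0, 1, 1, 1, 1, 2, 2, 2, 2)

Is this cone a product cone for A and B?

Answer: NOT A VALID PRODUCT — duplicate pair at indices 0,3

Trace:
|A|·|B| = 4·3 = 12;  |P| = 12
Check the pairing map k ↦ (π_A(k), π_B(k)):
  0 ↦ (0,0)
  1 ↦ (1,0)
  2 ↦ (2,0)
  3 ↦ (0,0)  ✗ repeats pair of k=0
  4 ↦ (0,1)
  5 ↦ (1,1)
  6 ↦ (2,1)
  7 ↦ (3,1)
  8 ↦ (0,2)
  9 ↦ (1,2)
  10 ↦ (2,2)
  11 ↦ (3,2)
distinct pairs in image: 11 / 12 needed
  → (0,0) hit at k=0 and k=3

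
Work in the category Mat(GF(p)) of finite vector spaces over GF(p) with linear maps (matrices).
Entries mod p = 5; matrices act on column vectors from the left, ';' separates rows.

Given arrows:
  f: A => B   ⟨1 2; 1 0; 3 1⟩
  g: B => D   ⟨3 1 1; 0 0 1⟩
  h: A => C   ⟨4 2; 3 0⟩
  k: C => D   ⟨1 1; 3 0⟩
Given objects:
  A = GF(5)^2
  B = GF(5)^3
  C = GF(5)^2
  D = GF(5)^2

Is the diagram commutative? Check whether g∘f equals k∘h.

Answer: DOES NOT COMMUTE

Work:
Along f;g (path 1):
  e0=⟨1,0⟩ f=>⟨1,1,3⟩ g=>⟨2,3⟩
  e1=⟨0,1⟩ f=>⟨2,0,1⟩ g=>⟨2,1⟩
  result₁ = ⟨2 2; 3 1⟩
Along h;k (path 2):
  e0=⟨1,0⟩ h=>⟨4,3⟩ k=>⟨2,2⟩
  e1=⟨0,1⟩ h=>⟨2,0⟩ k=>⟨2,1⟩
  result₂ = ⟨2 2; 2 1⟩
Equal? differ; not commutative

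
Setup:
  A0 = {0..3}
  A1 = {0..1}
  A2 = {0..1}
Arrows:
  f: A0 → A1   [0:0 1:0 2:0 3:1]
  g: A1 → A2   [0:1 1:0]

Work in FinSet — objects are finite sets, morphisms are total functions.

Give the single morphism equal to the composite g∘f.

Answer: [0:1 1:1 2:1 3:0]

Work:
  0 f→0 g→1
  1 f→0 g→1
  2 f→0 g→1
  3 f→1 g→0
result: [0:1 1:1 2:1 3:0]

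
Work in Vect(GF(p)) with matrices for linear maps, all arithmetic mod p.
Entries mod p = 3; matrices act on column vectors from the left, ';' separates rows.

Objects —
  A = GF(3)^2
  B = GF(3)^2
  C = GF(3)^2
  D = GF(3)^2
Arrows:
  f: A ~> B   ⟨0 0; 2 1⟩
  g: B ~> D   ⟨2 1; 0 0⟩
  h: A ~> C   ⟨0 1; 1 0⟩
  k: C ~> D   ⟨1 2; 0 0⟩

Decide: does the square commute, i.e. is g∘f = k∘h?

Along f;g (path 1):
  e0=(1,0) f~>(0,2) g~>(2,0)
  e1=(0,1) f~>(0,1) g~>(1,0)
  result₁ = ⟨2 1; 0 0⟩
Along h;k (path 2):
  e0=(1,0) h~>(0,1) k~>(2,0)
  e1=(0,1) h~>(1,0) k~>(1,0)
  result₂ = ⟨2 1; 0 0⟩
Equal? equal; square commutes

Answer: COMMUTES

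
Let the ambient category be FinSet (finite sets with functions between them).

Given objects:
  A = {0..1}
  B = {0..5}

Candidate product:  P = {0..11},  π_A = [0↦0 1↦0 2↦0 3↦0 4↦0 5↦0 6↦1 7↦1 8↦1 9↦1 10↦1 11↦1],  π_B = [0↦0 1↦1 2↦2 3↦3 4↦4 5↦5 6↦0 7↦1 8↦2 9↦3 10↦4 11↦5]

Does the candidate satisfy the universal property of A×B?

|A|·|B| = 2·6 = 12;  |P| = 12
Check the pairing map k ↦ (π_A(k), π_B(k)):
  0 ↦ (0,0)
  1 ↦ (0,1)
  2 ↦ (0,2)
  3 ↦ (0,3)
  4 ↦ (0,4)
  5 ↦ (0,5)
  6 ↦ (1,0)
  7 ↦ (1,1)
  8 ↦ (1,2)
  9 ↦ (1,3)
  10 ↦ (1,4)
  11 ↦ (1,5)
distinct pairs in image: 12 / 12 needed
  → bijection onto A×B; projections well-typed.

Answer: VALID PRODUCT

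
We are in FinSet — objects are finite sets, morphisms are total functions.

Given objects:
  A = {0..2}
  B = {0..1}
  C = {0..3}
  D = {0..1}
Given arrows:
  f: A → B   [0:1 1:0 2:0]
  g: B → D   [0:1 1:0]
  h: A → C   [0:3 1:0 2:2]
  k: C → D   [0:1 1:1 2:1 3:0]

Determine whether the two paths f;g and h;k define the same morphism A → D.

Answer: COMMUTES

Trace:
1) trace f;g:
  0 f→1 g→0
  1 f→0 g→1
  2 f→0 g→1
  ⟦path⟧₁ = [0:0 1:1 2:1]
2) trace h;k:
  0 h→3 k→0
  1 h→0 k→1
  2 h→2 k→1
  ⟦path⟧₂ = [0:0 1:1 2:1]
Equal? same morphism ✓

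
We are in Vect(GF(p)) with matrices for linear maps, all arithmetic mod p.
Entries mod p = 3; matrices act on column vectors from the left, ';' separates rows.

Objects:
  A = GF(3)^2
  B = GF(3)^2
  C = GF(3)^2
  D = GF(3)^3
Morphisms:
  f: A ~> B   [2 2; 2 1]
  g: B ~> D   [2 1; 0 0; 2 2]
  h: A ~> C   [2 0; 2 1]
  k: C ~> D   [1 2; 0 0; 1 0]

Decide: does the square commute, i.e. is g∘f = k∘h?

Answer: COMMUTES

Work:
Along f;g (path 1):
  e0=⟨1,0⟩ f~>⟨2,2⟩ g~>⟨0,0,2⟩
  e1=⟨0,1⟩ f~>⟨2,1⟩ g~>⟨2,0,0⟩
  composite₁ = [0 2; 0 0; 2 0]
Along h;k (path 2):
  e0=⟨1,0⟩ h~>⟨2,2⟩ k~>⟨0,0,2⟩
  e1=⟨0,1⟩ h~>⟨0,1⟩ k~>⟨2,0,0⟩
  composite₂ = [0 2; 0 0; 2 0]
Equal? YES — commutes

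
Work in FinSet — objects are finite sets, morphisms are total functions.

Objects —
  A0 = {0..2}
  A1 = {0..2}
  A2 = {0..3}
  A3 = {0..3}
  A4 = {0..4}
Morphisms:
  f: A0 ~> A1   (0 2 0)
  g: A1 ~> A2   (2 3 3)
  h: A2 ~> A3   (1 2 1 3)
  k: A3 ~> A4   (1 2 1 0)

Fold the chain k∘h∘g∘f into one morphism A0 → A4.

Answer: (2 0 2)

Trace:
  0 f~>0 g~>2 h~>1 k~>2
  1 f~>2 g~>3 h~>3 k~>0
  2 f~>0 g~>2 h~>1 k~>2
result: (2 0 2)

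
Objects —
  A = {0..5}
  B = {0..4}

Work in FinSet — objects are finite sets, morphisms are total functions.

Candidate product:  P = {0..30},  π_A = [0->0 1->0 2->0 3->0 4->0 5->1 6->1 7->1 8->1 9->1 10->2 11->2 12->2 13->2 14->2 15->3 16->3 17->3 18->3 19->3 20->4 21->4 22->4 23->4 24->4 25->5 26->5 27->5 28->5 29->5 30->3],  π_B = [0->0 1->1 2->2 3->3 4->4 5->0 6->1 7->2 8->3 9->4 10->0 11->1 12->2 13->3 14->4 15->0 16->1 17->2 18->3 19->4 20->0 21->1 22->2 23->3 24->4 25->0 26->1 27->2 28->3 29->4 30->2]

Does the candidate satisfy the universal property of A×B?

|A|·|B| = 6·5 = 30;  |P| = 31
  → cardinalities differ; no bijection possible.

Answer: NOT A VALID PRODUCT — |P|=31 ≠ |A|·|B|=30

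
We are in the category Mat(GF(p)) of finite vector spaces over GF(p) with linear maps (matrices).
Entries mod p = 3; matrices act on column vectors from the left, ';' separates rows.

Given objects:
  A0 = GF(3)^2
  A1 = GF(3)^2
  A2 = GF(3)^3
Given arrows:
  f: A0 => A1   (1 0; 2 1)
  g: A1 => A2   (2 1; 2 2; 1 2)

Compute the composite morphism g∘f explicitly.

  e0=⟨1,0⟩ f=>⟨1,2⟩ g=>⟨1,0,2⟩
  e1=⟨0,1⟩ f=>⟨0,1⟩ g=>⟨1,2,2⟩
⟦path⟧: (1 1; 0 2; 2 2)

Answer: (1 1; 0 2; 2 2)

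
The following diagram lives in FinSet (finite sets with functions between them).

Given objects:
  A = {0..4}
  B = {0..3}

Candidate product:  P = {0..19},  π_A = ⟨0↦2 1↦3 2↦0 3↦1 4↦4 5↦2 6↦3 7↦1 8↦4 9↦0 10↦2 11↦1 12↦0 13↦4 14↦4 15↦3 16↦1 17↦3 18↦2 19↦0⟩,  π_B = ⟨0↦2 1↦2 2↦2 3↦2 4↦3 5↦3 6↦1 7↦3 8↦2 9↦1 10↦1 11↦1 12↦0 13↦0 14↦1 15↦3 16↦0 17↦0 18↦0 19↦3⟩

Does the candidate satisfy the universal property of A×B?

|A|·|B| = 5·4 = 20;  |P| = 20
Check the pairing map k ↦ (π_A(k), π_B(k)):
  0 ↦ (2,2)
  1 ↦ (3,2)
  2 ↦ (0,2)
  3 ↦ (1,2)
  4 ↦ (4,3)
  5 ↦ (2,3)
  6 ↦ (3,1)
  7 ↦ (1,3)
  8 ↦ (4,2)
  9 ↦ (0,1)
  10 ↦ (2,1)
  11 ↦ (1,1)
  12 ↦ (0,0)
  13 ↦ (4,0)
  14 ↦ (4,1)
  15 ↦ (3,3)
  16 ↦ (1,0)
  17 ↦ (3,0)
  18 ↦ (2,0)
  19 ↦ (0,3)
distinct pairs in image: 20 / 20 needed
  → bijection onto A×B; projections well-typed.

Answer: VALID PRODUCT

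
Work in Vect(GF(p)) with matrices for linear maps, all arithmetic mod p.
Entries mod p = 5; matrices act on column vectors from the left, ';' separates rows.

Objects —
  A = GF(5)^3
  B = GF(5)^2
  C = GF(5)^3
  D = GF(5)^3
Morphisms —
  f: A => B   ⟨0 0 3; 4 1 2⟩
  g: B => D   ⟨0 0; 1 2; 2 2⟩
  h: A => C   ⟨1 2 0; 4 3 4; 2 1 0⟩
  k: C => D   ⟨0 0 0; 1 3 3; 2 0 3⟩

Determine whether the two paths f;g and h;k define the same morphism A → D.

Path 1 = f;g:
  e0=⟨1,0,0⟩ f=>⟨0,4⟩ g=>⟨0,3,3⟩
  e1=⟨0,1,0⟩ f=>⟨0,1⟩ g=>⟨0,2,2⟩
  e2=⟨0,0,1⟩ f=>⟨3,2⟩ g=>⟨0,2,0⟩
  composite₁ = ⟨0 0 0; 3 2 2; 3 2 0⟩
Path 2 = h;k:
  e0=⟨1,0,0⟩ h=>⟨1,4,2⟩ k=>⟨0,4,3⟩
  e1=⟨0,1,0⟩ h=>⟨2,3,1⟩ k=>⟨0,4,2⟩
  e2=⟨0,0,1⟩ h=>⟨0,4,0⟩ k=>⟨0,2,0⟩
  composite₂ = ⟨0 0 0; 4 4 2; 3 2 0⟩
Equal? distinct morphisms ✗

Answer: DOES NOT COMMUTE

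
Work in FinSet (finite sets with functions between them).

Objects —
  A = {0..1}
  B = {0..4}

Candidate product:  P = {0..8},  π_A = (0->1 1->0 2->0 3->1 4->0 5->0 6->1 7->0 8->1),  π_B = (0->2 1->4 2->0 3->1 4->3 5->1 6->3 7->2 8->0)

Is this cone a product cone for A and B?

|A|·|B| = 2·5 = 10;  |P| = 9
  → cardinalities differ; no bijection possible.

Answer: NOT A VALID PRODUCT — |P|=9 ≠ |A|·|B|=10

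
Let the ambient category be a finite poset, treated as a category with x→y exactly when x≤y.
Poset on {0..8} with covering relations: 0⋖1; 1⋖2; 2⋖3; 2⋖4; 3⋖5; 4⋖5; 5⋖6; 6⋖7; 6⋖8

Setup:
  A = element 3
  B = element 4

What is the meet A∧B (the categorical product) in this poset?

Common predecessors of 3,4: {0,1,2}
  0 ≤ 2
  1 ≤ 2
  2 ≤ 2
glb = 2

Answer: A∧B = 2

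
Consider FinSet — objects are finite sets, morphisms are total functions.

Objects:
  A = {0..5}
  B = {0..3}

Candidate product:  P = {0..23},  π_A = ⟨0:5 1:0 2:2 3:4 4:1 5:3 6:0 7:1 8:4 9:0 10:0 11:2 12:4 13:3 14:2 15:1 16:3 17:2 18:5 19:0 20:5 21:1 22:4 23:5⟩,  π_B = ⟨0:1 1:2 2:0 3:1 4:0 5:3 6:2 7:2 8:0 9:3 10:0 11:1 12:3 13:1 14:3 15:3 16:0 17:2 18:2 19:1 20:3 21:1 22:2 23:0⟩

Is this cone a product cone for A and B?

|A|·|B| = 6·4 = 24;  |P| = 24
Check the pairing map k ↦ (π_A(k), π_B(k)):
  0 : (5,1)
  1 : (0,2)
  2 : (2,0)
  3 : (4,1)
  4 : (1,0)
  5 : (3,3)
  6 : (0,2)  ✗ repeats pair of k=1
  7 : (1,2)
  8 : (4,0)
  9 : (0,3)
  10 : (0,0)
  11 : (2,1)
  12 : (4,3)
  13 : (3,1)
  14 : (2,3)
  15 : (1,3)
  16 : (3,0)
  17 : (2,2)
  18 : (5,2)
  19 : (0,1)
  20 : (5,3)
  21 : (1,1)
  22 : (4,2)
  23 : (5,0)
distinct pairs in image: 23 / 24 needed
  → (0,2) hit at k=1 and k=6

Answer: NOT A VALID PRODUCT — duplicate pair at indices 1,6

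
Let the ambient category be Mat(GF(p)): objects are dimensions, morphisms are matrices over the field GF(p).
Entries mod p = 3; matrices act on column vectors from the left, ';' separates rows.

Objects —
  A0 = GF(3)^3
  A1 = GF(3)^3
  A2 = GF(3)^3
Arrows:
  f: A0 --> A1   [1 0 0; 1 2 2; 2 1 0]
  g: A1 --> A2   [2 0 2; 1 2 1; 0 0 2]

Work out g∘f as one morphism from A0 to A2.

Answer: [0 2 0; 2 2 1; 1 2 0]

Derivation:
  e0=⟨1,0,0⟩ f-->⟨1,1,2⟩ g-->⟨0,2,1⟩
  e1=⟨0,1,0⟩ f-->⟨0,2,1⟩ g-->⟨2,2,2⟩
  e2=⟨0,0,1⟩ f-->⟨0,2,0⟩ g-->⟨0,1,0⟩
composite: [0 2 0; 2 2 1; 1 2 0]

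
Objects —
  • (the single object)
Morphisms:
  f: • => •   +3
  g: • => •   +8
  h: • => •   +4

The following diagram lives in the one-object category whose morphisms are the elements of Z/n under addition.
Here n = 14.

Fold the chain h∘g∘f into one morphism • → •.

  0 +3≡3 +8≡11 +4≡1  (mod 14)
composite: +1

Answer: +1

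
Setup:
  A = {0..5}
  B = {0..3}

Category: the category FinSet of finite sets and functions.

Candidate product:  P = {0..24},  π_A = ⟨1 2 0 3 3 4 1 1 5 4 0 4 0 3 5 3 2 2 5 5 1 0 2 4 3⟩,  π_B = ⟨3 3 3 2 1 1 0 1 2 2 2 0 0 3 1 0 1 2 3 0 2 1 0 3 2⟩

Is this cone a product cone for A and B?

|A|·|B| = 6·4 = 24;  |P| = 25
  → cardinalities differ; no bijection possible.

Answer: NOT A VALID PRODUCT — |P|=25 ≠ |A|·|B|=24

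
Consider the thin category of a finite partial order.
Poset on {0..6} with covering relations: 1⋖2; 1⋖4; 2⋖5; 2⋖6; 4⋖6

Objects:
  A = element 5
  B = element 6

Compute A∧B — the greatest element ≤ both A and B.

Answer: A∧B = 2

Derivation:
{x : x<=A ∧ x<=B} = {1,2}  (A=5, B=6)
  1 <= 2
  2 <= 2
glb = 2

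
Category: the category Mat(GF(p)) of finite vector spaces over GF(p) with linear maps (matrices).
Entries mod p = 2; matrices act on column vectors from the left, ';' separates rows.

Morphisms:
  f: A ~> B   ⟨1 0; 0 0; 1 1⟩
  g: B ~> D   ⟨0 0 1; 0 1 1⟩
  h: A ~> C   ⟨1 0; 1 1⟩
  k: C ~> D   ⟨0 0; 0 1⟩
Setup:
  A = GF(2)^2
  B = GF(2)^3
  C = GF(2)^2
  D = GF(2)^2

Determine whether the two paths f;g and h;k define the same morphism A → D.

1) trace f;g:
  e0=[1,0] f~>[1,0,1] g~>[1,1]
  e1=[0,1] f~>[0,0,1] g~>[1,1]
  composite₁ = ⟨1 1; 1 1⟩
2) trace h;k:
  e0=[1,0] h~>[1,1] k~>[0,1]
  e1=[0,1] h~>[0,1] k~>[0,1]
  composite₂ = ⟨0 0; 1 1⟩
Equal? differ; not commutative

Answer: DOES NOT COMMUTE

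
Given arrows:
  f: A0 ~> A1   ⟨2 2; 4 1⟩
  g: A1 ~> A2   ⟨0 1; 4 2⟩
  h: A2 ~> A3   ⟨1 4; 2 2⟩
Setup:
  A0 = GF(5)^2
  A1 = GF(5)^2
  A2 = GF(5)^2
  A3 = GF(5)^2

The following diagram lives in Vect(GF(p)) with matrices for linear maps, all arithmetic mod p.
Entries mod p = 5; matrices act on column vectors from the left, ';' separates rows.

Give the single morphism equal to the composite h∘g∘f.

Answer: ⟨3 1; 0 2⟩

Derivation:
  e0=[1,0] f~>[2,4] g~>[4,1] h~>[3,0]
  e1=[0,1] f~>[2,1] g~>[1,0] h~>[1,2]
composite: ⟨3 1; 0 2⟩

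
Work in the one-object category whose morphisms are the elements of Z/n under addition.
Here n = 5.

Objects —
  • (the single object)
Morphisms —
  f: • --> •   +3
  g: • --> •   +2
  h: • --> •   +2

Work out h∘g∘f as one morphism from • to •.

Answer: +2

Trace:
  0 +3≡3 +2≡0 +2≡2  (mod 5)
⟦path⟧: +2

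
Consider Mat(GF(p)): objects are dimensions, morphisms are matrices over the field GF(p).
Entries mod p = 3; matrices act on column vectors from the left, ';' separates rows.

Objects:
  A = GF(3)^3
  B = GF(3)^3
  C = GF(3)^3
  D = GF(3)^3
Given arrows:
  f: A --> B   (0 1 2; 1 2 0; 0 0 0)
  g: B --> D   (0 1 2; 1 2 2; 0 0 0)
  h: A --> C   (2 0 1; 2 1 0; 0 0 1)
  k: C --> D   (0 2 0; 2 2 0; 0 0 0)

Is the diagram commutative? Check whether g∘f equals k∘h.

Answer: COMMUTES

Work:
1) trace f;g:
  e0=⟨1,0,0⟩ f-->⟨0,1,0⟩ g-->⟨1,2,0⟩
  e1=⟨0,1,0⟩ f-->⟨1,2,0⟩ g-->⟨2,2,0⟩
  e2=⟨0,0,1⟩ f-->⟨2,0,0⟩ g-->⟨0,2,0⟩
  composite₁ = (1 2 0; 2 2 2; 0 0 0)
2) trace h;k:
  e0=⟨1,0,0⟩ h-->⟨2,2,0⟩ k-->⟨1,2,0⟩
  e1=⟨0,1,0⟩ h-->⟨0,1,0⟩ k-->⟨2,2,0⟩
  e2=⟨0,0,1⟩ h-->⟨1,0,1⟩ k-->⟨0,2,0⟩
  composite₂ = (1 2 0; 2 2 2; 0 0 0)
Equal? equal; square commutes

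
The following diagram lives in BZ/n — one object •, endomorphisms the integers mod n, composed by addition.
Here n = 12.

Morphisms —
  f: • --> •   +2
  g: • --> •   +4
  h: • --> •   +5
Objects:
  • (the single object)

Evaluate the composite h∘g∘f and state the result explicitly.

  0 +2≡2 +4≡6 +5≡11  (mod 12)
⟦path⟧: +11

Answer: +11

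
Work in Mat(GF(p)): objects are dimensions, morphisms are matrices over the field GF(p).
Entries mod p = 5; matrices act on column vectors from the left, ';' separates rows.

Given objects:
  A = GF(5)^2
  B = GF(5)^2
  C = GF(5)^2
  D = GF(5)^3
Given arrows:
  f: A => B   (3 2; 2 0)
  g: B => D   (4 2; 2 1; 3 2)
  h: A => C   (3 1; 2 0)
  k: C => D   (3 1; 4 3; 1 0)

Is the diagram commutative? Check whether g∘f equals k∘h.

1) trace f;g:
  e0=(1,0) f=>(3,2) g=>(1,3,3)
  e1=(0,1) f=>(2,0) g=>(3,4,1)
  ⟦path⟧₁ = (1 3; 3 4; 3 1)
2) trace h;k:
  e0=(1,0) h=>(3,2) k=>(1,3,3)
  e1=(0,1) h=>(1,0) k=>(3,4,1)
  ⟦path⟧₂ = (1 3; 3 4; 3 1)
Equal? YES — commutes

Answer: COMMUTES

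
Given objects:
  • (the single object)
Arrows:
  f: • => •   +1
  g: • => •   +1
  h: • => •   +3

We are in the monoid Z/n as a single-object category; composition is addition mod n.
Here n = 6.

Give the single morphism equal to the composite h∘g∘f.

  0 +1≡1 +1≡2 +3≡5  (mod 6)
composite: +5

Answer: +5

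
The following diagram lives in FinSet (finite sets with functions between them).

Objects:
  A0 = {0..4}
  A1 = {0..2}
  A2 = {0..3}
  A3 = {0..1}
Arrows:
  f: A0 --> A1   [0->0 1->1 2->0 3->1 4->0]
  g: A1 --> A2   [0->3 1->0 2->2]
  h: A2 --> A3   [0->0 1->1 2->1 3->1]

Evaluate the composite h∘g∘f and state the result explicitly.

Answer: [0->1 1->0 2->1 3->0 4->1]

Trace:
  0 f-->0 g-->3 h-->1
  1 f-->1 g-->0 h-->0
  2 f-->0 g-->3 h-->1
  3 f-->1 g-->0 h-->0
  4 f-->0 g-->3 h-->1
composite: [0->1 1->0 2->1 3->0 4->1]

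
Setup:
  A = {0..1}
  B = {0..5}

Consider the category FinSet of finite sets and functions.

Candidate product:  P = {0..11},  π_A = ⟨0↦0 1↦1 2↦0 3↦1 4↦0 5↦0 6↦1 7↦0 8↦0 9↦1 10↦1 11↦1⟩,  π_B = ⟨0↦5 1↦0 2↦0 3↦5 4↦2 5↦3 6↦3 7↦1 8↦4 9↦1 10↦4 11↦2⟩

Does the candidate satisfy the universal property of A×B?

|A|·|B| = 2·6 = 12;  |P| = 12
Check the pairing map k ↦ (π_A(k), π_B(k)):
  0 ↦ (0,5)
  1 ↦ (1,0)
  2 ↦ (0,0)
  3 ↦ (1,5)
  4 ↦ (0,2)
  5 ↦ (0,3)
  6 ↦ (1,3)
  7 ↦ (0,1)
  8 ↦ (0,4)
  9 ↦ (1,1)
  10 ↦ (1,4)
  11 ↦ (1,2)
distinct pairs in image: 12 / 12 needed
  → bijection onto A×B; projections well-typed.

Answer: VALID PRODUCT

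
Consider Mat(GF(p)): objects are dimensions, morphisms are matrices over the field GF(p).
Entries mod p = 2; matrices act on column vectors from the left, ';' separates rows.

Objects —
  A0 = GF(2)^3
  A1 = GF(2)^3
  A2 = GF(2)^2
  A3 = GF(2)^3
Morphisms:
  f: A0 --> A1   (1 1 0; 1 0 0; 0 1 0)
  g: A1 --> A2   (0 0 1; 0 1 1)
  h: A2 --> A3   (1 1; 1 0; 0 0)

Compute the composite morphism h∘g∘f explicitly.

Answer: (1 0 0; 0 1 0; 0 0 0)

Trace:
  e0=⟨1,0,0⟩ f-->⟨1,1,0⟩ g-->⟨0,1⟩ h-->⟨1,0,0⟩
  e1=⟨0,1,0⟩ f-->⟨1,0,1⟩ g-->⟨1,1⟩ h-->⟨0,1,0⟩
  e2=⟨0,0,1⟩ f-->⟨0,0,0⟩ g-->⟨0,0⟩ h-->⟨0,0,0⟩
composite: (1 0 0; 0 1 0; 0 0 0)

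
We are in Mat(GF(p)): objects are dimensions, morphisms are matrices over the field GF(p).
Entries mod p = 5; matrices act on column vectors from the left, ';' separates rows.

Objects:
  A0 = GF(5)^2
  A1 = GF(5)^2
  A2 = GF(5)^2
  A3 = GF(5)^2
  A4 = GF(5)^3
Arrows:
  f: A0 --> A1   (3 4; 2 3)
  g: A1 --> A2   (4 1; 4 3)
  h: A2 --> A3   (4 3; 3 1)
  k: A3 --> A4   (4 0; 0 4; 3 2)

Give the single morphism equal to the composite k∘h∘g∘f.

  e0=(1,0) f-->(3,2) g-->(4,3) h-->(0,0) k-->(0,0,0)
  e1=(0,1) f-->(4,3) g-->(4,0) h-->(1,2) k-->(4,3,2)
result: (0 4; 0 3; 0 2)

Answer: (0 4; 0 3; 0 2)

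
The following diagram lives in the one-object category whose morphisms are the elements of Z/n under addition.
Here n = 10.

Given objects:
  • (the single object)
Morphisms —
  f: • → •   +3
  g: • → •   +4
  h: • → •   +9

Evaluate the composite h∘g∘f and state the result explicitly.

Answer: +6

Derivation:
  0 +3≡3 +4≡7 +9≡6  (mod 10)
result: +6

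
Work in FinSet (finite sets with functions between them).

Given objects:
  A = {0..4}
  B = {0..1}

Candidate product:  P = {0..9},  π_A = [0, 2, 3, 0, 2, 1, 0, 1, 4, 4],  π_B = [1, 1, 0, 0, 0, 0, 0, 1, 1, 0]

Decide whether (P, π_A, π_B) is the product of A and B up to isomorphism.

|A|·|B| = 5·2 = 10;  |P| = 10
Check the pairing map k ↦ (π_A(k), π_B(k)):
  0 : (0,1)
  1 : (2,1)
  2 : (3,0)
  3 : (0,0)
  4 : (2,0)
  5 : (1,0)
  6 : (0,0)  ✗ repeats pair of k=3
  7 : (1,1)
  8 : (4,1)
  9 : (4,0)
distinct pairs in image: 9 / 10 needed
  → (0,0) hit at k=3 and k=6

Answer: NOT A VALID PRODUCT — duplicate pair at indices 6,3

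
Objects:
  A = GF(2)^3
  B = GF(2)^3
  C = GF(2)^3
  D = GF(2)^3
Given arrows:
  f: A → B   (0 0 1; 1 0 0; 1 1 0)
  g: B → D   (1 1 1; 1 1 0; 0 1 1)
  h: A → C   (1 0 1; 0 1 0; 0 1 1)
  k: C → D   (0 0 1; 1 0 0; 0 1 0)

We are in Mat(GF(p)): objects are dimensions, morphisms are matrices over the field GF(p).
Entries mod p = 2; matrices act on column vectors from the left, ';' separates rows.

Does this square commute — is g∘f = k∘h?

Answer: COMMUTES

Derivation:
Along f;g (path 1):
  e0=⟨1,0,0⟩ f→⟨0,1,1⟩ g→⟨0,1,0⟩
  e1=⟨0,1,0⟩ f→⟨0,0,1⟩ g→⟨1,0,1⟩
  e2=⟨0,0,1⟩ f→⟨1,0,0⟩ g→⟨1,1,0⟩
  result₁ = (0 1 1; 1 0 1; 0 1 0)
Along h;k (path 2):
  e0=⟨1,0,0⟩ h→⟨1,0,0⟩ k→⟨0,1,0⟩
  e1=⟨0,1,0⟩ h→⟨0,1,1⟩ k→⟨1,0,1⟩
  e2=⟨0,0,1⟩ h→⟨1,0,1⟩ k→⟨1,1,0⟩
  result₂ = (0 1 1; 1 0 1; 0 1 0)
Equal? same morphism ✓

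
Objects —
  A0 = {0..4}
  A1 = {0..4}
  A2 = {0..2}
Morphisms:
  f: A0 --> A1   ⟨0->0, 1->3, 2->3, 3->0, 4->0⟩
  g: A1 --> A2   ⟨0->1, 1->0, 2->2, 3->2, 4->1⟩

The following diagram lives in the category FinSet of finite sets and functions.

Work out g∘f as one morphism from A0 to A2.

Answer: ⟨0->1, 1->2, 2->2, 3->1, 4->1⟩

Work:
  0 f-->0 g-->1
  1 f-->3 g-->2
  2 f-->3 g-->2
  3 f-->0 g-->1
  4 f-->0 g-->1
composite: ⟨0->1, 1->2, 2->2, 3->1, 4->1⟩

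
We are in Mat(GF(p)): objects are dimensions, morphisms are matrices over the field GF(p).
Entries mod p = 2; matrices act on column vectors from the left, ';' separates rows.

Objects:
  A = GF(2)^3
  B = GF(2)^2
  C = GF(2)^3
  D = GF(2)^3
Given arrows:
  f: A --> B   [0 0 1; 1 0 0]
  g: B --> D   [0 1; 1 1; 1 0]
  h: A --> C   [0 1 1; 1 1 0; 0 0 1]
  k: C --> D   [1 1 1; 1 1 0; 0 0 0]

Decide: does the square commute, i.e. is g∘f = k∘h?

1) trace f;g:
  e0=⟨1,0,0⟩ f-->⟨0,1⟩ g-->⟨1,1,0⟩
  e1=⟨0,1,0⟩ f-->⟨0,0⟩ g-->⟨0,0,0⟩
  e2=⟨0,0,1⟩ f-->⟨1,0⟩ g-->⟨0,1,1⟩
  ⟦path⟧₁ = [1 0 0; 1 0 1; 0 0 1]
2) trace h;k:
  e0=⟨1,0,0⟩ h-->⟨0,1,0⟩ k-->⟨1,1,0⟩
  e1=⟨0,1,0⟩ h-->⟨1,1,0⟩ k-->⟨0,0,0⟩
  e2=⟨0,0,1⟩ h-->⟨1,0,1⟩ k-->⟨0,1,0⟩
  ⟦path⟧₂ = [1 0 0; 1 0 1; 0 0 0]
Equal? NO — does not commute

Answer: DOES NOT COMMUTE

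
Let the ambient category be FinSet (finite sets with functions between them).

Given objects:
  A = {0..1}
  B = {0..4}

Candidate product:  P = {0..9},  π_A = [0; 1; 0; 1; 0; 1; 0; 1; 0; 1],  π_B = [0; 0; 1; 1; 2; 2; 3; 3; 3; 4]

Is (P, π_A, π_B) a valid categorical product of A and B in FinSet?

Answer: NOT A VALID PRODUCT — duplicate pair at indices 6,8

Trace:
|A|·|B| = 2·5 = 10;  |P| = 10
Check the pairing map k ↦ (π_A(k), π_B(k)):
  0 : (0,0)
  1 : (1,0)
  2 : (0,1)
  3 : (1,1)
  4 : (0,2)
  5 : (1,2)
  6 : (0,3)
  7 : (1,3)
  8 : (0,3)  ✗ repeats pair of k=6
  9 : (1,4)
distinct pairs in image: 9 / 10 needed
  → (0,3) hit at k=6 and k=8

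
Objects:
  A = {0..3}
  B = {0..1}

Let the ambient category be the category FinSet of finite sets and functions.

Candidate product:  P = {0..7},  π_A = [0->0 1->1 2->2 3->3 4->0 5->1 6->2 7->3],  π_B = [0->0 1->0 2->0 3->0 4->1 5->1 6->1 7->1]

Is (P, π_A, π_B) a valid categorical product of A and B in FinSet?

Answer: VALID PRODUCT

Work:
|A|·|B| = 4·2 = 8;  |P| = 8
Check the pairing map k ↦ (π_A(k), π_B(k)):
  0 -> (0,0)
  1 -> (1,0)
  2 -> (2,0)
  3 -> (3,0)
  4 -> (0,1)
  5 -> (1,1)
  6 -> (2,1)
  7 -> (3,1)
distinct pairs in image: 8 / 8 needed
  → bijection onto A×B; projections well-typed.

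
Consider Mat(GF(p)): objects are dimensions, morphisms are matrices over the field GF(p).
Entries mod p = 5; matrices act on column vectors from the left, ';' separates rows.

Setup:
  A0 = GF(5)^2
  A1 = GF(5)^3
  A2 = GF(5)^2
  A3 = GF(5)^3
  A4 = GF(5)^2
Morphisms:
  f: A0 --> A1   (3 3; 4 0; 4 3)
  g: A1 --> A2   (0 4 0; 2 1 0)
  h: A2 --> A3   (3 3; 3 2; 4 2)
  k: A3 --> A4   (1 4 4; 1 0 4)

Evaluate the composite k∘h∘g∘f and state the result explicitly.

Answer: (1 4; 4 1)

Trace:
  e0=⟨1,0⟩ f-->⟨3,4,4⟩ g-->⟨1,0⟩ h-->⟨3,3,4⟩ k-->⟨1,4⟩
  e1=⟨0,1⟩ f-->⟨3,0,3⟩ g-->⟨0,1⟩ h-->⟨3,2,2⟩ k-->⟨4,1⟩
composite: (1 4; 4 1)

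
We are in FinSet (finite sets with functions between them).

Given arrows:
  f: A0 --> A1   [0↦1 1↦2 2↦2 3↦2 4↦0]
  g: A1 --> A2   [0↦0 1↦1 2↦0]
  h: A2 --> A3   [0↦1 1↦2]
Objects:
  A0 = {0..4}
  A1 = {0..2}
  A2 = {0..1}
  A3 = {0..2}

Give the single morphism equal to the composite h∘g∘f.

  0 f-->1 g-->1 h-->2
  1 f-->2 g-->0 h-->1
  2 f-->2 g-->0 h-->1
  3 f-->2 g-->0 h-->1
  4 f-->0 g-->0 h-->1
result: [0↦2 1↦1 2↦1 3↦1 4↦1]

Answer: [0↦2 1↦1 2↦1 3↦1 4↦1]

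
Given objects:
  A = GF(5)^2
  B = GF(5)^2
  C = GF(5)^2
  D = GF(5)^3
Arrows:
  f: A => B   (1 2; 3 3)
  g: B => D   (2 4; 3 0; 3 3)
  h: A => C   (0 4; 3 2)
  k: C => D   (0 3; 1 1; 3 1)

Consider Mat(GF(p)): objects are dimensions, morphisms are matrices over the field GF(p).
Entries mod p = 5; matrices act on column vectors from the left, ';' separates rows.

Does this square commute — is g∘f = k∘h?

Path 1 = f;g:
  e0=[1,0] f=>[1,3] g=>[4,3,2]
  e1=[0,1] f=>[2,3] g=>[1,1,0]
  composite₁ = (4 1; 3 1; 2 0)
Path 2 = h;k:
  e0=[1,0] h=>[0,3] k=>[4,3,3]
  e1=[0,1] h=>[4,2] k=>[1,1,4]
  composite₂ = (4 1; 3 1; 3 4)
Equal? differ; not commutative

Answer: DOES NOT COMMUTE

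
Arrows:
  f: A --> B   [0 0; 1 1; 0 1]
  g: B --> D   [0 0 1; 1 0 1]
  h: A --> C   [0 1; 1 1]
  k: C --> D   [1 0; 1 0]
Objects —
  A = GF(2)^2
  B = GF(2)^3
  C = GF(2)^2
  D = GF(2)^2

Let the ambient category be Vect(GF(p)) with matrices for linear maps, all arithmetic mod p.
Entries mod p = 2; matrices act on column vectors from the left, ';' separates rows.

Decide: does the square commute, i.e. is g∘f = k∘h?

Answer: COMMUTES

Derivation:
Path 1 = f;g:
  e0=(1,0) f-->(0,1,0) g-->(0,0)
  e1=(0,1) f-->(0,1,1) g-->(1,1)
  ⟦path⟧₁ = [0 1; 0 1]
Path 2 = h;k:
  e0=(1,0) h-->(0,1) k-->(0,0)
  e1=(0,1) h-->(1,1) k-->(1,1)
  ⟦path⟧₂ = [0 1; 0 1]
Equal? YES — commutes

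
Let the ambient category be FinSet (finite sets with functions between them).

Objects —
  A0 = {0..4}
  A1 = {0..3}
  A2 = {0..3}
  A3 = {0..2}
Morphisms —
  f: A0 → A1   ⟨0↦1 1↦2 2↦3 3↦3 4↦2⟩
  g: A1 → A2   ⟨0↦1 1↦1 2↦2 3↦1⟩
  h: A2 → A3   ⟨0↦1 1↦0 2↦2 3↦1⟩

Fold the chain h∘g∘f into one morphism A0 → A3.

  0 f→1 g→1 h→0
  1 f→2 g→2 h→2
  2 f→3 g→1 h→0
  3 f→3 g→1 h→0
  4 f→2 g→2 h→2
⟦path⟧: ⟨0↦0 1↦2 2↦0 3↦0 4↦2⟩

Answer: ⟨0↦0 1↦2 2↦0 3↦0 4↦2⟩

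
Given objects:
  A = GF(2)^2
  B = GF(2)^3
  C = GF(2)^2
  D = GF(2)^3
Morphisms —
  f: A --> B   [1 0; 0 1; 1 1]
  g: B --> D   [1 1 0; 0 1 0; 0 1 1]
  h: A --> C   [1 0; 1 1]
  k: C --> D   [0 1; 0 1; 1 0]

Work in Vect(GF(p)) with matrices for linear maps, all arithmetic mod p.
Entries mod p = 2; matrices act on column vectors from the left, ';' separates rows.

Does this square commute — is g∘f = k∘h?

Answer: DOES NOT COMMUTE

Derivation:
Along f;g (path 1):
  e0=[1,0] f-->[1,0,1] g-->[1,0,1]
  e1=[0,1] f-->[0,1,1] g-->[1,1,0]
  result₁ = [1 1; 0 1; 1 0]
Along h;k (path 2):
  e0=[1,0] h-->[1,1] k-->[1,1,1]
  e1=[0,1] h-->[0,1] k-->[1,1,0]
  result₂ = [1 1; 1 1; 1 0]
Equal? differ; not commutative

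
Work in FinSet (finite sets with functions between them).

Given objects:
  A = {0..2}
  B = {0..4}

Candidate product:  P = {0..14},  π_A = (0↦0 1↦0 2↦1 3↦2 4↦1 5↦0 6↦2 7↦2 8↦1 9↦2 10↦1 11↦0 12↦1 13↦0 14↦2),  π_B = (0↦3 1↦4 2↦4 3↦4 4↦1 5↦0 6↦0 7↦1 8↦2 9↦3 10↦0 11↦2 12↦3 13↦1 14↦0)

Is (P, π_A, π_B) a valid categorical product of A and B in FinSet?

|A|·|B| = 3·5 = 15;  |P| = 15
Check the pairing map k ↦ (π_A(k), π_B(k)):
  0 ↦ (0,3)
  1 ↦ (0,4)
  2 ↦ (1,4)
  3 ↦ (2,4)
  4 ↦ (1,1)
  5 ↦ (0,0)
  6 ↦ (2,0)
  7 ↦ (2,1)
  8 ↦ (1,2)
  9 ↦ (2,3)
  10 ↦ (1,0)
  11 ↦ (0,2)
  12 ↦ (1,3)
  13 ↦ (0,1)
  14 ↦ (2,0)  ✗ repeats pair of k=6
distinct pairs in image: 14 / 15 needed
  → (2,0) hit at k=6 and k=14

Answer: NOT A VALID PRODUCT — duplicate pair at indices 6,14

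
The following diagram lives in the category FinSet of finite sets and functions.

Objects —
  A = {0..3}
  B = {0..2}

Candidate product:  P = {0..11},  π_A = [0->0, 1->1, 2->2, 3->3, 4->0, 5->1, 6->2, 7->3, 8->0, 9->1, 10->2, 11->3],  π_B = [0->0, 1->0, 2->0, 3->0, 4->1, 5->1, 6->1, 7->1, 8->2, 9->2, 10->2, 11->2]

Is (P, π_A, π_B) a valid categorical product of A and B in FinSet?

|A|·|B| = 4·3 = 12;  |P| = 12
Check the pairing map k ↦ (π_A(k), π_B(k)):
  0 -> (0,0)
  1 -> (1,0)
  2 -> (2,0)
  3 -> (3,0)
  4 -> (0,1)
  5 -> (1,1)
  6 -> (2,1)
  7 -> (3,1)
  8 -> (0,2)
  9 -> (1,2)
  10 -> (2,2)
  11 -> (3,2)
distinct pairs in image: 12 / 12 needed
  → bijection onto A×B; projections well-typed.

Answer: VALID PRODUCT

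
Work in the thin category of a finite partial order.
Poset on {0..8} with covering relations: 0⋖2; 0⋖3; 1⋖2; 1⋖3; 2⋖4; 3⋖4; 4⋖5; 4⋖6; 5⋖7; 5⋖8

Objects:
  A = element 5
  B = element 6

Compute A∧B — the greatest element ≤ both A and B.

Common predecessors of 5,6: {0,1,2,3,4}
  0 <= 4
  1 <= 4
  2 <= 4
  3 <= 4
  4 <= 4
glb = 4

Answer: A∧B = 4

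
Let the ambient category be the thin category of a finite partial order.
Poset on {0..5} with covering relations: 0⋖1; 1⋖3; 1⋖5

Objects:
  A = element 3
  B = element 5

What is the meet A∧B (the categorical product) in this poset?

Lower bounds of A=3 and B=5: {0,1}
  0 ⊑ 1
  1 ⊑ 1
glb = 1

Answer: A∧B = 1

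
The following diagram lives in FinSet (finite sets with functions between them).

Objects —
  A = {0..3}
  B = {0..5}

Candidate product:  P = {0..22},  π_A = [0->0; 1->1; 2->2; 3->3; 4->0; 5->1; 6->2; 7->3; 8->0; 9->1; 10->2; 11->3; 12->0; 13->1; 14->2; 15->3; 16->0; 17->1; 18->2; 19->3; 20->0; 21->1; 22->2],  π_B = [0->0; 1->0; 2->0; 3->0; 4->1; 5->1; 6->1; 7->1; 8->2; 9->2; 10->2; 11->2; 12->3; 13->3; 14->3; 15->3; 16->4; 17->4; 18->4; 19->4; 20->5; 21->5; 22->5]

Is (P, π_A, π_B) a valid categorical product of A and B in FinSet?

|A|·|B| = 4·6 = 24;  |P| = 23
  → cardinalities differ; no bijection possible.

Answer: NOT A VALID PRODUCT — |P|=23 ≠ |A|·|B|=24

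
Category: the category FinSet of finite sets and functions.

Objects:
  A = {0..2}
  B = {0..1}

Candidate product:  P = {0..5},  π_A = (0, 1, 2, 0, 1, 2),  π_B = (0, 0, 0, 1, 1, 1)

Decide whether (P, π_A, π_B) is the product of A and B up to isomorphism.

Answer: VALID PRODUCT

Trace:
|A|·|B| = 3·2 = 6;  |P| = 6
Check the pairing map k ↦ (π_A(k), π_B(k)):
  0 : (0,0)
  1 : (1,0)
  2 : (2,0)
  3 : (0,1)
  4 : (1,1)
  5 : (2,1)
distinct pairs in image: 6 / 6 needed
  → bijection onto A×B; projections well-typed.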